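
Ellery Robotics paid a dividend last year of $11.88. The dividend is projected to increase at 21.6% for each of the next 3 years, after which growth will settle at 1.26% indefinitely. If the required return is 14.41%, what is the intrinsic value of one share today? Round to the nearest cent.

Two-stage DDM. Project D₁…D_3 at 0.216, terminal growth 0.0126, discount at r = 0.1441.
D_1 = 14.4461
D_2 = 17.5664
D_3 = 21.3608
Terminal value at t=3: TV = D_4/(r−g) = 21.6299/(0.1441−0.0126) = 164.4862
P₀ = 14.4461/(1+0.1441)^1 + 17.5664/(1+0.1441)^2 + 21.3608/(1+0.1441)^3 + 164.4862/(1+0.1441)^3 = 150.1443

$150.14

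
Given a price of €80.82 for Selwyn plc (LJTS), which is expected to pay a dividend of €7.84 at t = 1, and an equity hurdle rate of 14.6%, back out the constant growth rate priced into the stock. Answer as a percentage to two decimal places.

4.90%

From P₀ = D₁/(r − g), the implied growth is g = r − D₁/P₀.
g = 0.146 − 7.84/80.82 = 0.146 − 0.09701 = 0.04899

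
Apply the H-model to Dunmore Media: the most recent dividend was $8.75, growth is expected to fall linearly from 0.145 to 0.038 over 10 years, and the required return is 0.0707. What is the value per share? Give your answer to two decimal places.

H-model: P₀ = D₀[(1+g_L) + H(g_S−g_L)]/(r−g_L), with H = 10/2 = 5.
P₀ = 8.75 × [(1+0.038) + 5×(0.145−0.038)] / (0.0707−0.038)
   = 8.75 × 1.5730 / 0.0327 = 420.9098

$420.91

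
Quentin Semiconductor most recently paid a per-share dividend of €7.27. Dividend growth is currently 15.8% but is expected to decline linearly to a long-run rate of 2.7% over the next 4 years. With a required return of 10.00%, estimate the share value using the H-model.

H-model: P₀ = D₀[(1+g_L) + H(g_S−g_L)]/(r−g_L), with H = 4/2 = 2.
P₀ = 7.27 × [(1+0.027) + 2×(0.158−0.027)] / (0.1−0.027)
   = 7.27 × 1.2890 / 0.073 = 128.3703

€128.37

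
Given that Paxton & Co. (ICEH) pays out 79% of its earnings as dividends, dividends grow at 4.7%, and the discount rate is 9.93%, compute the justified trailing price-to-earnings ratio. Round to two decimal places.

15.82

Justified trailing P/E = b(1+g)/(r−g) = 0.79×(1+0.047)/(0.0993−0.047) = 15.8151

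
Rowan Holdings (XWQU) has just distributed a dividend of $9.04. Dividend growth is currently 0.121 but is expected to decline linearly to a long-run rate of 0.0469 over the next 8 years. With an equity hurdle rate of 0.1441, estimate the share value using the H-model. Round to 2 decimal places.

$124.93

H-model: P₀ = D₀[(1+g_L) + H(g_S−g_L)]/(r−g_L), with H = 8/2 = 4.
P₀ = 9.04 × [(1+0.0469) + 4×(0.121−0.0469)] / (0.1441−0.0469)
   = 9.04 × 1.3433 / 0.0972 = 124.9324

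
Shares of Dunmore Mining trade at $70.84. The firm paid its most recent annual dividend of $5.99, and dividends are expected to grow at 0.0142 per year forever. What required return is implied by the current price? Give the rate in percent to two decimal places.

10.00%

Rearranging the constant-growth DDM: r = D₁/P₀ + g.
D₁ = 5.99 × (1 + 0.0142) = 6.0751.
r = 6.0751 / 70.84 + 0.0142 = 0.08576 + 0.0142 = 0.09996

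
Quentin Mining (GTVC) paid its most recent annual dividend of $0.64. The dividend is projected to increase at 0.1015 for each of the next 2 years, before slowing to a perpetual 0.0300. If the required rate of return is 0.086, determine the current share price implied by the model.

$13.42

Two-stage DDM. Project D₁…D_2 at 0.1015, terminal growth 0.03, discount at r = 0.086.
D_1 = 0.7050
D_2 = 0.7765
Terminal value at t=2: TV = D_3/(r−g) = 0.7998/(0.086−0.03) = 14.2823
P₀ = 0.7050/(1+0.086)^1 + 0.7765/(1+0.086)^2 + 14.2823/(1+0.086)^2 = 13.4174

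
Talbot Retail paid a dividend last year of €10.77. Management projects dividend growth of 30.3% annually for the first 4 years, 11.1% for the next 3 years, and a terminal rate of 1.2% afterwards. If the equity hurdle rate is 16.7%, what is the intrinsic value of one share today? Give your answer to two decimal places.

Three-stage DDM. Project D₁…D_7; terminal Gordon value at t=7 with g = 0.012; discount at r = 0.167.
D_1 = 14.0333
D_2 = 18.2854
D_3 = 23.8259
D_4 = 31.0451
D_5 = 34.4911
D_6 = 38.3196
D_7 = 42.5731
TV_7 = 43.0840/(0.167−0.012) = 277.9613
P₀ = Σ Dₜ/(1+r)ᵗ + TV_7/(1+r)^7 = 197.0238

€197.02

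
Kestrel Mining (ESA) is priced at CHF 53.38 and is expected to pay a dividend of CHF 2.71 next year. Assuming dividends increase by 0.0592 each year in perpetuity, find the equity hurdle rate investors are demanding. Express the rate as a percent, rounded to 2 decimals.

11.00%

Rearranging the constant-growth DDM: r = D₁/P₀ + g.
r = 2.7100 / 53.38 + 0.0592 = 0.05077 + 0.0592 = 0.10997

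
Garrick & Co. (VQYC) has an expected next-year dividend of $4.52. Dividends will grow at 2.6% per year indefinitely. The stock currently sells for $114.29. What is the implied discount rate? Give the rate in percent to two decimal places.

Rearranging the constant-growth DDM: r = D₁/P₀ + g.
r = 4.5200 / 114.29 + 0.026 = 0.03955 + 0.026 = 0.06555

6.55%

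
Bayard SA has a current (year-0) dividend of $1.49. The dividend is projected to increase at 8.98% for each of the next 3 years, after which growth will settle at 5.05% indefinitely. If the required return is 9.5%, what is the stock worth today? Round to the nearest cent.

$39.10

Two-stage DDM. Project D₁…D_3 at 0.0898, terminal growth 0.0505, discount at r = 0.095.
D_1 = 1.6238
D_2 = 1.7696
D_3 = 1.9285
Terminal value at t=3: TV = D_4/(r−g) = 2.0259/(0.095−0.0505) = 45.5263
P₀ = 1.6238/(1+0.095)^1 + 1.7696/(1+0.095)^2 + 1.9285/(1+0.095)^3 + 45.5263/(1+0.095)^3 = 39.1030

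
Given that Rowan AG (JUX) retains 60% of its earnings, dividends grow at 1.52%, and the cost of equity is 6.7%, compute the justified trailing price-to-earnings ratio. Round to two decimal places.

7.84

Payout ratio b = 1 − 0.60 = 0.40.
Justified trailing P/E = b(1+g)/(r−g) = 0.40×(1+0.0152)/(0.067−0.0152) = 7.8394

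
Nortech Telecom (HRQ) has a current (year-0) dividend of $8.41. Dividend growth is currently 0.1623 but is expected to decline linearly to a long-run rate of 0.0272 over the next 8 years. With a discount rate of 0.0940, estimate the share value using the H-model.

H-model: P₀ = D₀[(1+g_L) + H(g_S−g_L)]/(r−g_L), with H = 8/2 = 4.
P₀ = 8.41 × [(1+0.0272) + 4×(0.1623−0.0272)] / (0.094−0.0272)
   = 8.41 × 1.5676 / 0.0668 = 197.3580

$197.36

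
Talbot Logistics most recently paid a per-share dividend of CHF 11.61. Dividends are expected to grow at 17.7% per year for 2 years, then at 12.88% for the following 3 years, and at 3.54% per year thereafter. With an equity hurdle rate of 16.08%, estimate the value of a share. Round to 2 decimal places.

CHF 148.21

Three-stage DDM. Project D₁…D_5; terminal Gordon value at t=5 with g = 0.0354; discount at r = 0.1608.
D_1 = 13.6650
D_2 = 16.0837
D_3 = 18.1552
D_4 = 20.4936
D_5 = 23.1332
TV_5 = 23.9521/(0.1608−0.0354) = 191.0059
P₀ = Σ Dₜ/(1+r)ᵗ + TV_5/(1+r)^5 = 148.2065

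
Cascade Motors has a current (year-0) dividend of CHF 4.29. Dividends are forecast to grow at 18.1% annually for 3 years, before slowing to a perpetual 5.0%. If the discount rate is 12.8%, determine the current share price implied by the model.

Two-stage DDM. Project D₁…D_3 at 0.181, terminal growth 0.05, discount at r = 0.128.
D_1 = 5.0665
D_2 = 5.9835
D_3 = 7.0665
Terminal value at t=3: TV = D_4/(r−g) = 7.4199/(0.128−0.05) = 95.1265
P₀ = 5.0665/(1+0.128)^1 + 5.9835/(1+0.128)^2 + 7.0665/(1+0.128)^3 + 95.1265/(1+0.128)^3 = 80.3965

CHF 80.40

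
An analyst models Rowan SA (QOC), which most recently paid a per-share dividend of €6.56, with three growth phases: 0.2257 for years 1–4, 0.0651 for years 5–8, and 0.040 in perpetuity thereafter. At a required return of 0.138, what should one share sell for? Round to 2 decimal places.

€133.60

Three-stage DDM. Project D₁…D_8; terminal Gordon value at t=8 with g = 0.04; discount at r = 0.138.
D_1 = 8.0406
D_2 = 9.8554
D_3 = 12.0797
D_4 = 14.8061
D_5 = 15.7700
D_6 = 16.7966
D_7 = 17.8901
D_8 = 19.0547
TV_8 = 19.8169/(0.138−0.04) = 202.2131
P₀ = Σ Dₜ/(1+r)ᵗ + TV_8/(1+r)^8 = 133.5990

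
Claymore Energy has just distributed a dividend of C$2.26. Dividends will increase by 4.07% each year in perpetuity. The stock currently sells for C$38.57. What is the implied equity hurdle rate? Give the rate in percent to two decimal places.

10.17%

Rearranging the constant-growth DDM: r = D₁/P₀ + g.
D₁ = 2.26 × (1 + 0.0407) = 2.3520.
r = 2.3520 / 38.57 + 0.0407 = 0.06098 + 0.0407 = 0.10168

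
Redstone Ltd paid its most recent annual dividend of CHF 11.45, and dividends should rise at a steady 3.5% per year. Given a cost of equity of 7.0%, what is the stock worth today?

Gordon growth model: P₀ = D₁/(r − g). D₁ = 11.45 × (1 + 0.035) = 11.8507.
P₀ = 11.8507 / (0.07 − 0.035) = 11.8507 / 0.035 = 338.5929

CHF 338.59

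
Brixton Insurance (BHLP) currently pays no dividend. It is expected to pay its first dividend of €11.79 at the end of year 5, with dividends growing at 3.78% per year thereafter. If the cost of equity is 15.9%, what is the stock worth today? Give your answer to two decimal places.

€53.91

Deferred-dividend DDM. At t=4 the remaining stream is a growing perpetuity with first payment D_5 = 11.79.
V_4 = D_5/(r−g) = 11.79/(0.159−0.0378) = 97.2772
P₀ = V_4/(1+r)^4 = 97.2772/(1+0.159)^4 = 53.9110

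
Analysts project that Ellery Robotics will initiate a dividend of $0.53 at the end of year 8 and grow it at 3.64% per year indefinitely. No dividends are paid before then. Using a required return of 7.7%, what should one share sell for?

$7.77

Deferred-dividend DDM. At t=7 the remaining stream is a growing perpetuity with first payment D_8 = 0.53.
V_7 = D_8/(r−g) = 0.53/(0.077−0.0364) = 13.0542
P₀ = V_7/(1+r)^7 = 13.0542/(1+0.077)^7 = 7.7668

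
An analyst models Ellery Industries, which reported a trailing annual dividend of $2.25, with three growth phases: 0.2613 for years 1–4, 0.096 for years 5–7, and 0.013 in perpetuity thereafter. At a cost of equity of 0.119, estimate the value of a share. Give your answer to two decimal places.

$55.32

Three-stage DDM. Project D₁…D_7; terminal Gordon value at t=7 with g = 0.013; discount at r = 0.119.
D_1 = 2.8379
D_2 = 3.5795
D_3 = 4.5148
D_4 = 5.6945
D_5 = 6.2412
D_6 = 6.8403
D_7 = 7.4970
TV_7 = 7.5945/(0.119−0.013) = 71.6459
P₀ = Σ Dₜ/(1+r)ᵗ + TV_7/(1+r)^7 = 55.3150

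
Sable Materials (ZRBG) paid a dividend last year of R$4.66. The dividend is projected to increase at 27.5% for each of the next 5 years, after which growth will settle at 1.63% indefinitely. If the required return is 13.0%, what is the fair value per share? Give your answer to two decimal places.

R$110.13

Two-stage DDM. Project D₁…D_5 at 0.275, terminal growth 0.0163, discount at r = 0.13.
D_1 = 5.9415
D_2 = 7.5754
D_3 = 9.6587
D_4 = 12.3148
D_5 = 15.7013
Terminal value at t=5: TV = D_6/(r−g) = 15.9573/(0.13−0.0163) = 140.3454
P₀ = 5.9415/(1+0.13)^1 + 7.5754/(1+0.13)^2 + 9.6587/(1+0.13)^3 + 12.3148/(1+0.13)^4 + 15.7013/(1+0.13)^5 + 140.3454/(1+0.13)^5 = 110.1334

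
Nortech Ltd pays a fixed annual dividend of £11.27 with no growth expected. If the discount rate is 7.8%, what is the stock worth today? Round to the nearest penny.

£144.49

Zero-growth DDM (perpetuity): P₀ = D/r = 11.27 / 0.078 = 144.4872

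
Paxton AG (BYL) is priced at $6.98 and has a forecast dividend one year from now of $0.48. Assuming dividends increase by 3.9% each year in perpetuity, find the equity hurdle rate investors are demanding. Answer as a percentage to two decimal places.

10.78%

Rearranging the constant-growth DDM: r = D₁/P₀ + g.
r = 0.4800 / 6.98 + 0.039 = 0.06877 + 0.039 = 0.10777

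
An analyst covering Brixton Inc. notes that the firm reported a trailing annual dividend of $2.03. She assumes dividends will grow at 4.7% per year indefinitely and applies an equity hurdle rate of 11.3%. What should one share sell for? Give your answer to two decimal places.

Gordon growth model: P₀ = D₁/(r − g). D₁ = 2.03 × (1 + 0.047) = 2.1254.
P₀ = 2.1254 / (0.113 − 0.047) = 2.1254 / 0.066 = 32.2032

$32.20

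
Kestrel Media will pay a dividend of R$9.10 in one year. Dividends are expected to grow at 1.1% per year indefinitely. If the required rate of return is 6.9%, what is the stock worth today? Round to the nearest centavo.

Gordon growth model: P₀ = D₁/(r − g), with D₁ = 9.10 given directly.
P₀ = 9.1000 / (0.069 − 0.011) = 9.1000 / 0.058 = 156.8966

R$156.90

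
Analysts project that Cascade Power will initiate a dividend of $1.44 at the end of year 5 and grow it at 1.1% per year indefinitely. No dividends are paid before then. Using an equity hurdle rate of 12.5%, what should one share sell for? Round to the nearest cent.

$7.89

Deferred-dividend DDM. At t=4 the remaining stream is a growing perpetuity with first payment D_5 = 1.44.
V_4 = D_5/(r−g) = 1.44/(0.125−0.011) = 12.6316
P₀ = V_4/(1+r)^4 = 12.6316/(1+0.125)^4 = 7.8858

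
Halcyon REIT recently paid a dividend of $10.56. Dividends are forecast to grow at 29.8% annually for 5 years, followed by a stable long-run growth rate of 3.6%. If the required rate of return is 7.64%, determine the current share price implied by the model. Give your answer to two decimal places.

Two-stage DDM. Project D₁…D_5 at 0.298, terminal growth 0.036, discount at r = 0.0764.
D_1 = 13.7069
D_2 = 17.7915
D_3 = 23.0934
D_4 = 29.9752
D_5 = 38.9079
Terminal value at t=5: TV = D_6/(r−g) = 40.3085/(0.0764−0.036) = 997.7363
P₀ = 13.7069/(1+0.0764)^1 + 17.7915/(1+0.0764)^2 + 23.0934/(1+0.0764)^3 + 29.9752/(1+0.0764)^4 + 38.9079/(1+0.0764)^5 + 997.7363/(1+0.0764)^5 = 786.3352

$786.34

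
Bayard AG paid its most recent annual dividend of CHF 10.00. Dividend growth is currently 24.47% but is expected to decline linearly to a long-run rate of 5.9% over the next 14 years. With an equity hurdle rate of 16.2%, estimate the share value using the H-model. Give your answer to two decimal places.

CHF 229.02

H-model: P₀ = D₀[(1+g_L) + H(g_S−g_L)]/(r−g_L), with H = 14/2 = 7.
P₀ = 10.00 × [(1+0.059) + 7×(0.2447−0.059)] / (0.162−0.059)
   = 10.00 × 2.3589 / 0.103 = 229.0194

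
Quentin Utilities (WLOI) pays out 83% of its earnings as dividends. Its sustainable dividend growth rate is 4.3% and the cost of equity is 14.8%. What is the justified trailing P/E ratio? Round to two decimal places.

8.24

Justified trailing P/E = b(1+g)/(r−g) = 0.83×(1+0.043)/(0.148−0.043) = 8.2447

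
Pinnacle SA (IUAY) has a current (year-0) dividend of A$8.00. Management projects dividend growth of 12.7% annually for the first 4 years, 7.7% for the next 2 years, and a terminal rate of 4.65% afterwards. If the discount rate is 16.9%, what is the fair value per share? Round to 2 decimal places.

A$91.57

Three-stage DDM. Project D₁…D_6; terminal Gordon value at t=6 with g = 0.0465; discount at r = 0.169.
D_1 = 9.0160
D_2 = 10.1610
D_3 = 11.4515
D_4 = 12.9058
D_5 = 13.8996
D_6 = 14.9698
TV_6 = 15.6659/(0.169−0.0465) = 127.8852
P₀ = Σ Dₜ/(1+r)ᵗ + TV_6/(1+r)^6 = 91.5709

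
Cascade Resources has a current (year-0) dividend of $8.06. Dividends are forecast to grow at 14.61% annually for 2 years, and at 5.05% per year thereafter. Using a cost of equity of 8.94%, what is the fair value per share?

$258.31

Two-stage DDM. Project D₁…D_2 at 0.1461, terminal growth 0.0505, discount at r = 0.0894.
D_1 = 9.2376
D_2 = 10.5872
Terminal value at t=2: TV = D_3/(r−g) = 11.1218/(0.0894−0.0505) = 285.9081
P₀ = 9.2376/(1+0.0894)^1 + 10.5872/(1+0.0894)^2 + 285.9081/(1+0.0894)^2 = 258.3086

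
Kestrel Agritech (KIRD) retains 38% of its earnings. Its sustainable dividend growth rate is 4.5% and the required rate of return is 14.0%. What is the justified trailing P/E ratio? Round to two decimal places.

6.82

Payout ratio b = 1 − 0.38 = 0.62.
Justified trailing P/E = b(1+g)/(r−g) = 0.62×(1+0.045)/(0.14−0.045) = 6.8200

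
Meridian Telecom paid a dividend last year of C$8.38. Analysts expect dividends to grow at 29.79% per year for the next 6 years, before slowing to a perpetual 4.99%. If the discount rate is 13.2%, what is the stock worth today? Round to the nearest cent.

Two-stage DDM. Project D₁…D_6 at 0.2979, terminal growth 0.0499, discount at r = 0.132.
D_1 = 10.8764
D_2 = 14.1165
D_3 = 18.3218
D_4 = 23.7798
D_5 = 30.8639
D_6 = 40.0582
Terminal value at t=6: TV = D_7/(r−g) = 42.0571/(0.132−0.0499) = 512.2668
P₀ = 10.8764/(1+0.132)^1 + 14.1165/(1+0.132)^2 + 18.3218/(1+0.132)^3 + 23.7798/(1+0.132)^4 + 30.8639/(1+0.132)^5 + 40.0582/(1+0.132)^6 + 512.2668/(1+0.132)^6 = 326.8332

C$326.83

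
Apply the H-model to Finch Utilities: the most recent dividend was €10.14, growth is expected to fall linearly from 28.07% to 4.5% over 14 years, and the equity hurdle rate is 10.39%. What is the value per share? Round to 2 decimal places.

€463.94

H-model: P₀ = D₀[(1+g_L) + H(g_S−g_L)]/(r−g_L), with H = 14/2 = 7.
P₀ = 10.14 × [(1+0.045) + 7×(0.2807−0.045)] / (0.1039−0.045)
   = 10.14 × 2.6949 / 0.0589 = 463.9437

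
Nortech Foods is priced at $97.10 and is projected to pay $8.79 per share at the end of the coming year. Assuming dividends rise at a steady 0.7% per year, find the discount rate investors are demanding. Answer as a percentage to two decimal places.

9.75%

Rearranging the constant-growth DDM: r = D₁/P₀ + g.
r = 8.7900 / 97.10 + 0.007 = 0.09053 + 0.007 = 0.09753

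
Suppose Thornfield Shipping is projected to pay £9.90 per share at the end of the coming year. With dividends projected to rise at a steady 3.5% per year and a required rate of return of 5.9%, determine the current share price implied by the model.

Gordon growth model: P₀ = D₁/(r − g), with D₁ = 9.90 given directly.
P₀ = 9.9000 / (0.059 − 0.035) = 9.9000 / 0.024 = 412.5000

£412.50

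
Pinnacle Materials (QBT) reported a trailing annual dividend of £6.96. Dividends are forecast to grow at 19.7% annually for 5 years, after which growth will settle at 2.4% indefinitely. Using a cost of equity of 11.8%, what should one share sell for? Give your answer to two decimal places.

Two-stage DDM. Project D₁…D_5 at 0.197, terminal growth 0.024, discount at r = 0.118.
D_1 = 8.3311
D_2 = 9.9724
D_3 = 11.9369
D_4 = 14.2885
D_5 = 17.1033
Terminal value at t=5: TV = D_6/(r−g) = 17.5138/(0.118−0.024) = 186.3168
P₀ = 8.3311/(1+0.118)^1 + 9.9724/(1+0.118)^2 + 11.9369/(1+0.118)^3 + 14.2885/(1+0.118)^4 + 17.1033/(1+0.118)^5 + 186.3168/(1+0.118)^5 = 149.5802

£149.58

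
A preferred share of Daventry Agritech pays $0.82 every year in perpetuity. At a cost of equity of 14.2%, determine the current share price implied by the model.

$5.77

Zero-growth DDM (perpetuity): P₀ = D/r = 0.82 / 0.142 = 5.7746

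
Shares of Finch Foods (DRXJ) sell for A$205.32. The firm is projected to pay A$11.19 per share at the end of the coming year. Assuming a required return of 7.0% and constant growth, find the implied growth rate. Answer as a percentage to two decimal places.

1.55%

From P₀ = D₁/(r − g), the implied growth is g = r − D₁/P₀.
g = 0.07 − 11.19/205.32 = 0.07 − 0.05450 = 0.01550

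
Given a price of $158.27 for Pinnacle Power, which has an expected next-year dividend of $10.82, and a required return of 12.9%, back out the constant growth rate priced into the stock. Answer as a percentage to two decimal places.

6.06%

From P₀ = D₁/(r − g), the implied growth is g = r − D₁/P₀.
g = 0.129 − 10.82/158.27 = 0.129 − 0.06836 = 0.06064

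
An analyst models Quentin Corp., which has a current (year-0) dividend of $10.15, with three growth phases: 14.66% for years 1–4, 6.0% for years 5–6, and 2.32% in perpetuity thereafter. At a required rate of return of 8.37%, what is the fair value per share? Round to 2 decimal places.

$277.27

Three-stage DDM. Project D₁…D_6; terminal Gordon value at t=6 with g = 0.0232; discount at r = 0.0837.
D_1 = 11.6380
D_2 = 13.3441
D_3 = 15.3004
D_4 = 17.5434
D_5 = 18.5960
D_6 = 19.7118
TV_6 = 20.1691/(0.0837−0.0232) = 333.3732
P₀ = Σ Dₜ/(1+r)ᵗ + TV_6/(1+r)^6 = 277.2689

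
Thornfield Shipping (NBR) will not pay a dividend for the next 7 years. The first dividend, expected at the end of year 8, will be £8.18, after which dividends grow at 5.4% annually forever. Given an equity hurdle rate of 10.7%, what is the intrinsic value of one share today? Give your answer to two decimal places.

Deferred-dividend DDM. At t=7 the remaining stream is a growing perpetuity with first payment D_8 = 8.18.
V_7 = D_8/(r−g) = 8.18/(0.107−0.054) = 154.3396
P₀ = V_7/(1+r)^7 = 154.3396/(1+0.107)^7 = 75.7607

£75.76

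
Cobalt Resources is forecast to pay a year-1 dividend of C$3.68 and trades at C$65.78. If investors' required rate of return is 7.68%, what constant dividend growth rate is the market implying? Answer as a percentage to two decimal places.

From P₀ = D₁/(r − g), the implied growth is g = r − D₁/P₀.
g = 0.0768 − 3.68/65.78 = 0.0768 − 0.05594 = 0.02086

2.09%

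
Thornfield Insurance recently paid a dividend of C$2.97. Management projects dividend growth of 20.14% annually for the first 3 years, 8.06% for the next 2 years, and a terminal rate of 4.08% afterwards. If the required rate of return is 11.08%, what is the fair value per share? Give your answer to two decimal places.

Three-stage DDM. Project D₁…D_5; terminal Gordon value at t=5 with g = 0.0408; discount at r = 0.1108.
D_1 = 3.5682
D_2 = 4.2868
D_3 = 5.1501
D_4 = 5.5652
D_5 = 6.0138
TV_5 = 6.2592/(0.1108−0.0408) = 89.4167
P₀ = Σ Dₜ/(1+r)ᵗ + TV_5/(1+r)^5 = 70.5292

C$70.53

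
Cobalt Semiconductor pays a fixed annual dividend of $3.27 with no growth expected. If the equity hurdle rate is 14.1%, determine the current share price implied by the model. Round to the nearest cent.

Zero-growth DDM (perpetuity): P₀ = D/r = 3.27 / 0.141 = 23.1915

$23.19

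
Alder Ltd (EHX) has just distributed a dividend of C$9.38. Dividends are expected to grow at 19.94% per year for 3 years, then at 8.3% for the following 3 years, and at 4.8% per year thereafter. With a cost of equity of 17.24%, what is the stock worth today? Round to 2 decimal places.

Three-stage DDM. Project D₁…D_6; terminal Gordon value at t=6 with g = 0.048; discount at r = 0.1724.
D_1 = 11.2504
D_2 = 13.4937
D_3 = 16.1843
D_4 = 17.5276
D_5 = 18.9824
D_6 = 20.5580
TV_6 = 21.5448/(0.1724−0.048) = 173.1894
P₀ = Σ Dₜ/(1+r)ᵗ + TV_6/(1+r)^6 = 121.9105

C$121.91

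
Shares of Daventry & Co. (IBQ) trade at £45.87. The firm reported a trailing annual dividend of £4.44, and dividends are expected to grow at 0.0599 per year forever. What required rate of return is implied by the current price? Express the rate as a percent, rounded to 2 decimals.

Rearranging the constant-growth DDM: r = D₁/P₀ + g.
D₁ = 4.44 × (1 + 0.0599) = 4.7060.
r = 4.7060 / 45.87 + 0.0599 = 0.10259 + 0.0599 = 0.16249

16.25%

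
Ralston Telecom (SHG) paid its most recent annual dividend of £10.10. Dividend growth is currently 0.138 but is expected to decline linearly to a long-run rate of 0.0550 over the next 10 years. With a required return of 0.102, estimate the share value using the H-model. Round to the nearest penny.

H-model: P₀ = D₀[(1+g_L) + H(g_S−g_L)]/(r−g_L), with H = 10/2 = 5.
P₀ = 10.10 × [(1+0.055) + 5×(0.138−0.055)] / (0.102−0.055)
   = 10.10 × 1.4700 / 0.047 = 315.8936

£315.89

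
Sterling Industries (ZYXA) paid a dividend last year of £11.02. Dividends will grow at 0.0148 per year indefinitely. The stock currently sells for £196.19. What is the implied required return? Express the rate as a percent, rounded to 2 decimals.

7.18%

Rearranging the constant-growth DDM: r = D₁/P₀ + g.
D₁ = 11.02 × (1 + 0.0148) = 11.1831.
r = 11.1831 / 196.19 + 0.0148 = 0.05700 + 0.0148 = 0.07180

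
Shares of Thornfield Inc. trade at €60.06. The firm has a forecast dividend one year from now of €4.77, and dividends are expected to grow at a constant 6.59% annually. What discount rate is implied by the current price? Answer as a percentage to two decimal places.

Rearranging the constant-growth DDM: r = D₁/P₀ + g.
r = 4.7700 / 60.06 + 0.0659 = 0.07942 + 0.0659 = 0.14532

14.53%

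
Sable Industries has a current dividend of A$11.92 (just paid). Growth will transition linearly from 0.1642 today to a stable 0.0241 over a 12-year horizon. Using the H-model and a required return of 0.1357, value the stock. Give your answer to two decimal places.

H-model: P₀ = D₀[(1+g_L) + H(g_S−g_L)]/(r−g_L), with H = 12/2 = 6.
P₀ = 11.92 × [(1+0.0241) + 6×(0.1642−0.0241)] / (0.1357−0.0241)
   = 11.92 × 1.8647 / 0.1116 = 199.1687

A$199.17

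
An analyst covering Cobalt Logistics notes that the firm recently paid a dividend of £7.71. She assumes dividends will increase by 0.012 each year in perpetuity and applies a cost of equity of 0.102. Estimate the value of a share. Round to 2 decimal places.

Gordon growth model: P₀ = D₁/(r − g). D₁ = 7.71 × (1 + 0.012) = 7.8025.
P₀ = 7.8025 / (0.102 − 0.012) = 7.8025 / 0.09 = 86.6947

£86.69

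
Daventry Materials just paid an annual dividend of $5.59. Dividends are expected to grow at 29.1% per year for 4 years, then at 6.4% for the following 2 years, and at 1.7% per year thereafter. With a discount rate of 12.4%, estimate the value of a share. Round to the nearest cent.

$132.78

Three-stage DDM. Project D₁…D_6; terminal Gordon value at t=6 with g = 0.017; discount at r = 0.124.
D_1 = 7.2167
D_2 = 9.3167
D_3 = 12.0279
D_4 = 15.5280
D_5 = 16.5218
D_6 = 17.5792
TV_6 = 17.8781/(0.124−0.017) = 167.0849
P₀ = Σ Dₜ/(1+r)ᵗ + TV_6/(1+r)^6 = 132.7798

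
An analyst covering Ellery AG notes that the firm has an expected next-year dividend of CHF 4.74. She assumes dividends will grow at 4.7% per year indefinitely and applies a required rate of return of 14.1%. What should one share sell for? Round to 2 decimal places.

CHF 50.43

Gordon growth model: P₀ = D₁/(r − g), with D₁ = 4.74 given directly.
P₀ = 4.7400 / (0.141 − 0.047) = 4.7400 / 0.094 = 50.4255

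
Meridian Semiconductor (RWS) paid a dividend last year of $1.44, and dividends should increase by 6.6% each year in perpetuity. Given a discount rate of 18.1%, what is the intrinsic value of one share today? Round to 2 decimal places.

$13.35

Gordon growth model: P₀ = D₁/(r − g). D₁ = 1.44 × (1 + 0.066) = 1.5350.
P₀ = 1.5350 / (0.181 − 0.066) = 1.5350 / 0.115 = 13.3482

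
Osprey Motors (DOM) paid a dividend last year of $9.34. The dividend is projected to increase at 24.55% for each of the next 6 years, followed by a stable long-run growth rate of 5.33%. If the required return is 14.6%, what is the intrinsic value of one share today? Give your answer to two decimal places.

Two-stage DDM. Project D₁…D_6 at 0.2455, terminal growth 0.0533, discount at r = 0.146.
D_1 = 11.6330
D_2 = 14.4889
D_3 = 18.0459
D_4 = 22.4761
D_5 = 27.9940
D_6 = 34.8666
Terminal value at t=6: TV = D_7/(r−g) = 36.7250/(0.146−0.0533) = 396.1700
P₀ = 11.6330/(1+0.146)^1 + 14.4889/(1+0.146)^2 + 18.0459/(1+0.146)^3 + 22.4761/(1+0.146)^4 + 27.9940/(1+0.146)^5 + 34.8666/(1+0.146)^6 + 396.1700/(1+0.146)^6 = 250.6529

$250.65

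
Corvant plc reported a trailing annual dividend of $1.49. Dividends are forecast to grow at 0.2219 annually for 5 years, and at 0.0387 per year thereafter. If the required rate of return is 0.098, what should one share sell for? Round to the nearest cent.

Two-stage DDM. Project D₁…D_5 at 0.2219, terminal growth 0.0387, discount at r = 0.098.
D_1 = 1.8206
D_2 = 2.2246
D_3 = 2.7183
D_4 = 3.3215
D_5 = 4.0585
Terminal value at t=5: TV = D_6/(r−g) = 4.2156/(0.098−0.0387) = 71.0886
P₀ = 1.8206/(1+0.098)^1 + 2.2246/(1+0.098)^2 + 2.7183/(1+0.098)^3 + 3.3215/(1+0.098)^4 + 4.0585/(1+0.098)^5 + 71.0886/(1+0.098)^5 = 54.9290

$54.93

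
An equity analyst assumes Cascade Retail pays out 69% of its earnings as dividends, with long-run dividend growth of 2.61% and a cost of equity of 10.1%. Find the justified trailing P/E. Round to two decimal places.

9.45

Justified trailing P/E = b(1+g)/(r−g) = 0.69×(1+0.0261)/(0.101−0.0261) = 9.4527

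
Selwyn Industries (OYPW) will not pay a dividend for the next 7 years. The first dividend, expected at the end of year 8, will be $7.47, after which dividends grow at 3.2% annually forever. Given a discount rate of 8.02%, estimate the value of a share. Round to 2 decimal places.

Deferred-dividend DDM. At t=7 the remaining stream is a growing perpetuity with first payment D_8 = 7.47.
V_7 = D_8/(r−g) = 7.47/(0.0802−0.032) = 154.9793
P₀ = V_7/(1+r)^7 = 154.9793/(1+0.0802)^7 = 90.3118

$90.31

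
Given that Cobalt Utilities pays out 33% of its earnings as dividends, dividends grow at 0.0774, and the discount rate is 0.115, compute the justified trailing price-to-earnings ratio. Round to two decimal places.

9.46

Justified trailing P/E = b(1+g)/(r−g) = 0.33×(1+0.0774)/(0.115−0.0774) = 9.4559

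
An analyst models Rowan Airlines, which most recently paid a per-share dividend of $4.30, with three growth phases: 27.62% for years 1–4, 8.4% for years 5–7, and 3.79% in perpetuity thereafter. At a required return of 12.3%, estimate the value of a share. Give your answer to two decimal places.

$122.65

Three-stage DDM. Project D₁…D_7; terminal Gordon value at t=7 with g = 0.0379; discount at r = 0.123.
D_1 = 5.4877
D_2 = 7.0034
D_3 = 8.9377
D_4 = 11.4063
D_5 = 12.3644
D_6 = 13.4030
D_7 = 14.5289
TV_7 = 15.0795/(0.123−0.0379) = 177.1973
P₀ = Σ Dₜ/(1+r)ᵗ + TV_7/(1+r)^7 = 122.6457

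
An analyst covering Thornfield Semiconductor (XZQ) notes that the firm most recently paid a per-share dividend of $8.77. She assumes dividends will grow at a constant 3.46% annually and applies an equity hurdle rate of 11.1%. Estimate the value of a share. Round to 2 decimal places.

$118.76

Gordon growth model: P₀ = D₁/(r − g). D₁ = 8.77 × (1 + 0.0346) = 9.0734.
P₀ = 9.0734 / (0.111 − 0.0346) = 9.0734 / 0.0764 = 118.7623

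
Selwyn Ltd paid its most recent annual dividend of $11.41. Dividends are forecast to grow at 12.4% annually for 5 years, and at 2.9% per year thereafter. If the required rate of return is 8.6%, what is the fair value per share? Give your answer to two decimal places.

Two-stage DDM. Project D₁…D_5 at 0.124, terminal growth 0.029, discount at r = 0.086.
D_1 = 12.8248
D_2 = 14.4151
D_3 = 16.2026
D_4 = 18.2117
D_5 = 20.4700
Terminal value at t=5: TV = D_6/(r−g) = 21.0636/(0.086−0.029) = 369.5368
P₀ = 12.8248/(1+0.086)^1 + 14.4151/(1+0.086)^2 + 16.2026/(1+0.086)^3 + 18.2117/(1+0.086)^4 + 20.4700/(1+0.086)^5 + 369.5368/(1+0.086)^5 = 307.9549

$307.95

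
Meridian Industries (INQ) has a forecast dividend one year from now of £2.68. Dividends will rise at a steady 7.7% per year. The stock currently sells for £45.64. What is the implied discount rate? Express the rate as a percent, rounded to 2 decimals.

13.57%

Rearranging the constant-growth DDM: r = D₁/P₀ + g.
r = 2.6800 / 45.64 + 0.077 = 0.05872 + 0.077 = 0.13572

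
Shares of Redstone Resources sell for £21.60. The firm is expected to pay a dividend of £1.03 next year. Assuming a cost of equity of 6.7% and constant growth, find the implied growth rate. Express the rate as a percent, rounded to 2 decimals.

From P₀ = D₁/(r − g), the implied growth is g = r − D₁/P₀.
g = 0.067 − 1.03/21.60 = 0.067 − 0.04769 = 0.01931

1.93%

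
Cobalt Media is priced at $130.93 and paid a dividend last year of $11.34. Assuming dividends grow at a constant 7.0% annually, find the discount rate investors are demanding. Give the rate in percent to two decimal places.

16.27%

Rearranging the constant-growth DDM: r = D₁/P₀ + g.
D₁ = 11.34 × (1 + 0.07) = 12.1338.
r = 12.1338 / 130.93 + 0.07 = 0.09267 + 0.07 = 0.16267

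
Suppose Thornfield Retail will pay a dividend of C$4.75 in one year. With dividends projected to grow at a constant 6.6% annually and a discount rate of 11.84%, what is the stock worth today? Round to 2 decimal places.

C$90.65

Gordon growth model: P₀ = D₁/(r − g), with D₁ = 4.75 given directly.
P₀ = 4.7500 / (0.1184 − 0.066) = 4.7500 / 0.0524 = 90.6489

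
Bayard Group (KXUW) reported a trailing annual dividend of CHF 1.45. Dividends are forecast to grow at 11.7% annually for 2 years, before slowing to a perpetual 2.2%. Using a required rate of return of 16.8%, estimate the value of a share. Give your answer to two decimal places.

CHF 12.00

Two-stage DDM. Project D₁…D_2 at 0.117, terminal growth 0.022, discount at r = 0.168.
D_1 = 1.6197
D_2 = 1.8091
Terminal value at t=2: TV = D_3/(r−g) = 1.8490/(0.168−0.022) = 12.6640
P₀ = 1.6197/(1+0.168)^1 + 1.8091/(1+0.168)^2 + 12.6640/(1+0.168)^2 = 11.9958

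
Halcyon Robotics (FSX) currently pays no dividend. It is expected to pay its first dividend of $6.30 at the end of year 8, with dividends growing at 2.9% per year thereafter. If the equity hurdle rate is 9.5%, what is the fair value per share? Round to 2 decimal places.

$50.57

Deferred-dividend DDM. At t=7 the remaining stream is a growing perpetuity with first payment D_8 = 6.30.
V_7 = D_8/(r−g) = 6.30/(0.095−0.029) = 95.4545
P₀ = V_7/(1+r)^7 = 95.4545/(1+0.095)^7 = 50.5706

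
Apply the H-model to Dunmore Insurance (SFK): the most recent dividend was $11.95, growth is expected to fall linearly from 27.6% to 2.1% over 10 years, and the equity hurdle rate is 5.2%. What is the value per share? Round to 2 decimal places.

H-model: P₀ = D₀[(1+g_L) + H(g_S−g_L)]/(r−g_L), with H = 10/2 = 5.
P₀ = 11.95 × [(1+0.021) + 5×(0.276−0.021)] / (0.052−0.021)
   = 11.95 × 2.2960 / 0.031 = 885.0710

$885.07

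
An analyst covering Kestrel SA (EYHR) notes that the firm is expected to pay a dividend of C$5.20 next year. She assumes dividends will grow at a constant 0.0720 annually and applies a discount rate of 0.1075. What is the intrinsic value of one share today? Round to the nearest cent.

Gordon growth model: P₀ = D₁/(r − g), with D₁ = 5.20 given directly.
P₀ = 5.2000 / (0.1075 − 0.072) = 5.2000 / 0.0355 = 146.4789

C$146.48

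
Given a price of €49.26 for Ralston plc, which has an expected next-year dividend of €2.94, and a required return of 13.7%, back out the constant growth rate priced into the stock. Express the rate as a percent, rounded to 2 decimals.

7.73%

From P₀ = D₁/(r − g), the implied growth is g = r − D₁/P₀.
g = 0.137 − 2.94/49.26 = 0.137 − 0.05968 = 0.07732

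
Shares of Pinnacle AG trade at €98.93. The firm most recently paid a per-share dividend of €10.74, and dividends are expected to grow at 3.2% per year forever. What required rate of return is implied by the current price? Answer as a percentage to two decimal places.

14.40%

Rearranging the constant-growth DDM: r = D₁/P₀ + g.
D₁ = 10.74 × (1 + 0.032) = 11.0837.
r = 11.0837 / 98.93 + 0.032 = 0.11204 + 0.032 = 0.14404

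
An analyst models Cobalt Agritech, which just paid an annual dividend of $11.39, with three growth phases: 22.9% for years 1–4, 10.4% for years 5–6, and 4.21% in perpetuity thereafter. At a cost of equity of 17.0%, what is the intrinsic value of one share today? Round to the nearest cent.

$177.63

Three-stage DDM. Project D₁…D_6; terminal Gordon value at t=6 with g = 0.0421; discount at r = 0.17.
D_1 = 13.9983
D_2 = 17.2039
D_3 = 21.1436
D_4 = 25.9855
D_5 = 28.6880
D_6 = 31.6716
TV_6 = 33.0049/(0.17−0.0421) = 258.0526
P₀ = Σ Dₜ/(1+r)ᵗ + TV_6/(1+r)^6 = 177.6313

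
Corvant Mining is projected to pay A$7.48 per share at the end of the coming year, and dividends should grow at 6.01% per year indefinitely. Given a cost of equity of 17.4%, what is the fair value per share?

A$65.67

Gordon growth model: P₀ = D₁/(r − g), with D₁ = 7.48 given directly.
P₀ = 7.4800 / (0.174 − 0.0601) = 7.4800 / 0.1139 = 65.6716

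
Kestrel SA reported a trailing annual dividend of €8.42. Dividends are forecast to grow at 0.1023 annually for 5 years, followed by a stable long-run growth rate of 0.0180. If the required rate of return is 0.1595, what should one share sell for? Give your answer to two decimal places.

€83.30

Two-stage DDM. Project D₁…D_5 at 0.1023, terminal growth 0.018, discount at r = 0.1595.
D_1 = 9.2814
D_2 = 10.2308
D_3 = 11.2775
D_4 = 12.4312
D_5 = 13.7029
Terminal value at t=5: TV = D_6/(r−g) = 13.9495/(0.1595−0.018) = 98.5831
P₀ = 9.2814/(1+0.1595)^1 + 10.2308/(1+0.1595)^2 + 11.2775/(1+0.1595)^3 + 12.4312/(1+0.1595)^4 + 13.7029/(1+0.1595)^5 + 98.5831/(1+0.1595)^5 = 83.3024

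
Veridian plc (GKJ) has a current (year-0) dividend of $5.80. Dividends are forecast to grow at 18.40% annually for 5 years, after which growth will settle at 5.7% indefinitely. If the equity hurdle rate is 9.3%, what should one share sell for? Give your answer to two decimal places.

Two-stage DDM. Project D₁…D_5 at 0.184, terminal growth 0.057, discount at r = 0.093.
D_1 = 6.8672
D_2 = 8.1308
D_3 = 9.6268
D_4 = 11.3982
D_5 = 13.4954
Terminal value at t=5: TV = D_6/(r−g) = 14.2647/(0.093−0.057) = 396.2406
P₀ = 6.8672/(1+0.093)^1 + 8.1308/(1+0.093)^2 + 9.6268/(1+0.093)^3 + 11.3982/(1+0.093)^4 + 13.4954/(1+0.093)^5 + 396.2406/(1+0.093)^5 = 291.1137

$291.11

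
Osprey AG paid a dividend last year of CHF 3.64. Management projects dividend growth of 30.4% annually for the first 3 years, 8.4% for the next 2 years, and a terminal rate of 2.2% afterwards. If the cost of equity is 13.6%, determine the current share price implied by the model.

Three-stage DDM. Project D₁…D_5; terminal Gordon value at t=5 with g = 0.022; discount at r = 0.136.
D_1 = 4.7466
D_2 = 6.1895
D_3 = 8.0711
D_4 = 8.7491
D_5 = 9.4840
TV_5 = 9.6927/(0.136−0.022) = 85.0235
P₀ = Σ Dₜ/(1+r)ᵗ + TV_5/(1+r)^5 = 69.6881

CHF 69.69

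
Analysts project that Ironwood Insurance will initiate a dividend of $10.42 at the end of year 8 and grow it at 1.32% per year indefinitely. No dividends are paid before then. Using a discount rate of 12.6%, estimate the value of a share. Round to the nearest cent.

$40.25

Deferred-dividend DDM. At t=7 the remaining stream is a growing perpetuity with first payment D_8 = 10.42.
V_7 = D_8/(r−g) = 10.42/(0.126−0.0132) = 92.3759
P₀ = V_7/(1+r)^7 = 92.3759/(1+0.126)^7 = 40.2522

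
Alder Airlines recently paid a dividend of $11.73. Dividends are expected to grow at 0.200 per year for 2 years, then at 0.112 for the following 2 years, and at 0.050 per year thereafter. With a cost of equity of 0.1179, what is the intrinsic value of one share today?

Three-stage DDM. Project D₁…D_4; terminal Gordon value at t=4 with g = 0.05; discount at r = 0.1179.
D_1 = 14.0760
D_2 = 16.8912
D_3 = 18.7830
D_4 = 20.8867
TV_4 = 21.9310/(0.1179−0.05) = 322.9904
P₀ = Σ Dₜ/(1+r)ᵗ + TV_4/(1+r)^4 = 259.7394

$259.74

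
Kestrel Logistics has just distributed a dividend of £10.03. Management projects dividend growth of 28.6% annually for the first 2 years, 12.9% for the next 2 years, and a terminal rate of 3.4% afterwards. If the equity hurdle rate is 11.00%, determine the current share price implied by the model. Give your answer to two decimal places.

£242.19

Three-stage DDM. Project D₁…D_4; terminal Gordon value at t=4 with g = 0.034; discount at r = 0.11.
D_1 = 12.8986
D_2 = 16.5876
D_3 = 18.7274
D_4 = 21.1432
TV_4 = 21.8621/(0.11−0.034) = 287.6588
P₀ = Σ Dₜ/(1+r)ᵗ + TV_4/(1+r)^4 = 242.1939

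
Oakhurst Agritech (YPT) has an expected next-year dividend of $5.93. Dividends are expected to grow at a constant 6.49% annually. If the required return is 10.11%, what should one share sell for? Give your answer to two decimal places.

$163.81

Gordon growth model: P₀ = D₁/(r − g), with D₁ = 5.93 given directly.
P₀ = 5.9300 / (0.1011 − 0.0649) = 5.9300 / 0.0362 = 163.8122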